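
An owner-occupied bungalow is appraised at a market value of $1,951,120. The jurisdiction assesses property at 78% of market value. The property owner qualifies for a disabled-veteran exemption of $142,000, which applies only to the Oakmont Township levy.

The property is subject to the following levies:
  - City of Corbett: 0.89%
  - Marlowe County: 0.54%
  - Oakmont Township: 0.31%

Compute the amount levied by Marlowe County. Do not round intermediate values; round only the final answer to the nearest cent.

$8,218.12

Assessed value = $1,951,120 × 0.78 = $1,521,873.6
Marlowe County taxable value = $1,521,873.6 (exemption does not apply)
Marlowe County levy = $1,521,873.6 × 0.0054 = $8,218.11744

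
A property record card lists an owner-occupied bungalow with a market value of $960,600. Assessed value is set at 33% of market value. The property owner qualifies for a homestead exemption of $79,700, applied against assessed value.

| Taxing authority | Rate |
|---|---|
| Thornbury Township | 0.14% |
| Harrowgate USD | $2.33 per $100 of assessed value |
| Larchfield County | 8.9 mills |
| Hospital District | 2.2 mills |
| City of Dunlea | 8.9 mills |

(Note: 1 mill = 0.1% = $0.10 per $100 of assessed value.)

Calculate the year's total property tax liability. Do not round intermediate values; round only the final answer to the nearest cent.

Assessed value = $960,600 × 0.33 = $316,998
Taxable value = $316,998 − $79,700 = $237,298
Thornbury Township: $237,298 × 0.0014 = $332.2172
Harrowgate USD: $237,298 × 0.0233 = $5,529.0434
Larchfield County: $237,298 × 0.0089 = $2,111.9522
Hospital District: $237,298 × 0.0022 = $522.0556
City of Dunlea: $237,298 × 0.0089 = $2,111.9522
Total = $10,607.2206

$10,607.22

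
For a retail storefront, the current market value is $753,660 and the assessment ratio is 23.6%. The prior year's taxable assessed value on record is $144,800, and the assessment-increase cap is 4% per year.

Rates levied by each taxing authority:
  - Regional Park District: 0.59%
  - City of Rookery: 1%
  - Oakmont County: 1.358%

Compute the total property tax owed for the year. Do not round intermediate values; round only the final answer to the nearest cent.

$4,439.45

Uncapped assessed value = $753,660 × 0.236 = $177,863.76
Cap limit = $144,800 × 1.04 = $150,592
Taxable assessed value = min($177,863.76, $150,592) = $150,592 (cap binds)
Regional Park District: $150,592 × 0.0059 = $888.4928
City of Rookery: $150,592 × 0.01 = $1,505.92
Oakmont County: $150,592 × 0.01358 = $2,045.03936
Total = $4,439.45216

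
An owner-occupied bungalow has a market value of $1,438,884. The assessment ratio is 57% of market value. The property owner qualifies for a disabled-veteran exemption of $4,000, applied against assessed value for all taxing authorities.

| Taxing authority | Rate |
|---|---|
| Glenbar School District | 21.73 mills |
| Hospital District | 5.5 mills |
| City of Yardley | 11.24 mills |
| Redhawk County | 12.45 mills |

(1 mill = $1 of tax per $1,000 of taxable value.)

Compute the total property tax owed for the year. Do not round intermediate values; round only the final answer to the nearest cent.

Assessed value = $1,438,884 × 0.57 = $820,163.88
Taxable value = $820,163.88 − $4,000 = $816,163.88
Glenbar School District: $816,163.88 × 0.02173 = $17,735.2411124
Hospital District: $816,163.88 × 0.0055 = $4,488.90134
City of Yardley: $816,163.88 × 0.01124 = $9,173.6820112
Redhawk County: $816,163.88 × 0.01245 = $10,161.240306
Total = $17,735.2411124 + $4,488.90134 + $9,173.6820112 + $10,161.240306 = $41,559.0647696

$41,559.06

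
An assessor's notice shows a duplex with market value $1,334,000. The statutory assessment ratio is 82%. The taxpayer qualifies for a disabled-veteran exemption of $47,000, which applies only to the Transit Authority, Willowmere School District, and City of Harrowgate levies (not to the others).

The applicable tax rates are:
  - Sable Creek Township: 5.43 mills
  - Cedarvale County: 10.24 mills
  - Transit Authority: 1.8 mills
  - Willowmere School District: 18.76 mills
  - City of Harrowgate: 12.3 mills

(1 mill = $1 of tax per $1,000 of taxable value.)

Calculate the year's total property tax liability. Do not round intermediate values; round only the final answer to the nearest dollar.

$51,542

Assessed value = $1,334,000 × 0.82 = $1,093,880
Sable Creek Township: $1,093,880 × 0.00543 = $5,939.7684
Cedarvale County: $1,093,880 × 0.01024 = $11,201.3312
Transit Authority: ($1,093,880 − $47,000) × 0.0018 = $1,046,880 × 0.0018 = $1,884.384
Willowmere School District: ($1,093,880 − $47,000) × 0.01876 = $1,046,880 × 0.01876 = $19,639.4688
City of Harrowgate: ($1,093,880 − $47,000) × 0.0123 = $1,046,880 × 0.0123 = $12,876.624
Total = $51,541.5764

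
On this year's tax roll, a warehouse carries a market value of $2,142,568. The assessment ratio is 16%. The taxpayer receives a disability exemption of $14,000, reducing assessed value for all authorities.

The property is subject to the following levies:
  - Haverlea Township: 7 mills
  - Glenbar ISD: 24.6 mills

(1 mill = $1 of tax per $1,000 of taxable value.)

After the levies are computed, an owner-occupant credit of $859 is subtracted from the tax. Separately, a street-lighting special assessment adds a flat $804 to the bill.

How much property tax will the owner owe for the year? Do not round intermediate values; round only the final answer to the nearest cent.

$10,335.42

Assessed value = $2,142,568 × 0.16 = $342,810.88
Taxable value = $342,810.88 − $14,000 = $328,810.88
Haverlea Township: $328,810.88 × 0.007 = $2,301.67616
Glenbar ISD: $328,810.88 × 0.0246 = $8,088.747648
Levies subtotal = $10,390.423808
After credit = $10,390.423808 − $859 = $9,531.423808
Total = $9,531.423808 + $804 = $10,335.423808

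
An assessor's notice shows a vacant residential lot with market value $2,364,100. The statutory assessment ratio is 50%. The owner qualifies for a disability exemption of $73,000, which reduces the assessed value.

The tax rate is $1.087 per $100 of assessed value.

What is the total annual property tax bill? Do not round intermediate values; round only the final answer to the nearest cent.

$12,055.37

Assessed value = $2,364,100 × 0.5 = $1,182,050
Taxable value = $1,182,050 − $73,000 = $1,109,050
Tax = $1,109,050 × 0.01087 = $12,055.3735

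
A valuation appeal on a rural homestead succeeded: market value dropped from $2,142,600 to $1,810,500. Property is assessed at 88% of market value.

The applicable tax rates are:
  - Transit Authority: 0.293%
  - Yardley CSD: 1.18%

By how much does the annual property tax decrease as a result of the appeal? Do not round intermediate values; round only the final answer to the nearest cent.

$4,304.81

Old assessed value = $2,142,600 × 0.88 = $1,885,488
New assessed value = $1,810,500 × 0.88 = $1,593,240
Combined rate = 0.00293 + 0.0118 = 0.01473
Old tax = $1,885,488 × 0.01473 = $27,773.23824
New tax = $1,593,240 × 0.01473 = $23,468.4252
Reduction = $27,773.23824 − $23,468.4252 = $4,304.81304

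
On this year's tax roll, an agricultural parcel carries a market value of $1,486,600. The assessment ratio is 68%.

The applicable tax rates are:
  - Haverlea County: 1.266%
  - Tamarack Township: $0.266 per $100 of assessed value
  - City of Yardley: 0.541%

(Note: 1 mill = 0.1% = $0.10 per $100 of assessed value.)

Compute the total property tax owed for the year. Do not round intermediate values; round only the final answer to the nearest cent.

$20,955.71

Assessed value = $1,486,600 × 0.68 = $1,010,888
Haverlea County: $1,010,888 × 0.01266 = $12,797.84208
Tamarack Township: $1,010,888 × 0.00266 = $2,688.96208
City of Yardley: $1,010,888 × 0.00541 = $5,468.90408
Total = $20,955.70824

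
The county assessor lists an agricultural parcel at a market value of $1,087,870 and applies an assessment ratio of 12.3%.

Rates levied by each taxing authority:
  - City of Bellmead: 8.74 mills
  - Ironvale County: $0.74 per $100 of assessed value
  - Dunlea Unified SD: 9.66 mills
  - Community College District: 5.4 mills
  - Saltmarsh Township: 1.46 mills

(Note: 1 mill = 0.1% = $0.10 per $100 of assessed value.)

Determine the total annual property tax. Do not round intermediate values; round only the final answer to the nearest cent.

Assessed value = $1,087,870 × 0.123 = $133,808.01
City of Bellmead: $133,808.01 × 0.00874 = $1,169.4820074
Ironvale County: $133,808.01 × 0.0074 = $990.179274
Dunlea Unified SD: $133,808.01 × 0.00966 = $1,292.5853766
Community College District: $133,808.01 × 0.0054 = $722.563254
Saltmarsh Township: $133,808.01 × 0.00146 = $195.3596946
Total = $4,370.1696066

$4,370.17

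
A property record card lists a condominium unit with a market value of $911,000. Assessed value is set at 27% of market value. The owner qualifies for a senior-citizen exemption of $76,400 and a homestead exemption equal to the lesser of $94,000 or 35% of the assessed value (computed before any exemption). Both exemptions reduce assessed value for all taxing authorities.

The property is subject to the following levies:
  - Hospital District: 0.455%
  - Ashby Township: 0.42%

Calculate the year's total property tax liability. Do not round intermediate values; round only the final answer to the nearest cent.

Assessed value = $911,000 × 0.27 = $245,970
Homestead exemption = min($94,000, 35% × $245,970) = min($94,000, $86,089.5) = $86,089.5 (percentage binds)
Taxable value = $245,970 − $76,400 − $86,089.5 = $83,480.5
Hospital District: $83,480.5 × 0.00455 = $379.836275
Ashby Township: $83,480.5 × 0.0042 = $350.6181
Total = $730.454375

$730.45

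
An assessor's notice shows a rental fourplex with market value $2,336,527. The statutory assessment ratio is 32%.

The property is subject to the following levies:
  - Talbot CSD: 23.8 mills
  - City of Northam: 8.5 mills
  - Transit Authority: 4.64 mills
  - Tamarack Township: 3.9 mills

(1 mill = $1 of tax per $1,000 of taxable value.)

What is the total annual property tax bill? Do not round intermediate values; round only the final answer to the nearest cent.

Assessed value = $2,336,527 × 0.32 = $747,688.64
Talbot CSD: $747,688.64 × 0.0238 = $17,794.989632
City of Northam: $747,688.64 × 0.0085 = $6,355.35344
Transit Authority: $747,688.64 × 0.00464 = $3,469.2752896
Tamarack Township: $747,688.64 × 0.0039 = $2,915.985696
Total = $17,794.989632 + $6,355.35344 + $3,469.2752896 + $2,915.985696 = $30,535.6040576

$30,535.60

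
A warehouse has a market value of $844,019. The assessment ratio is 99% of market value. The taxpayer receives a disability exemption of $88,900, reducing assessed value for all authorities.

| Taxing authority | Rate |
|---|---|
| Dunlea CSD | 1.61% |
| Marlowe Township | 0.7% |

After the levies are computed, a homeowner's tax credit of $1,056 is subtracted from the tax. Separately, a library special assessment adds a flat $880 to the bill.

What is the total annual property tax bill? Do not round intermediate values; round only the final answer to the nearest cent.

Assessed value = $844,019 × 0.99 = $835,578.81
Taxable value = $835,578.81 − $88,900 = $746,678.81
Dunlea CSD: $746,678.81 × 0.0161 = $12,021.528841
Marlowe Township: $746,678.81 × 0.007 = $5,226.75167
Levies subtotal = $17,248.280511
After credit = $17,248.280511 − $1,056 = $16,192.280511
Total = $16,192.280511 + $880 = $17,072.280511

$17,072.28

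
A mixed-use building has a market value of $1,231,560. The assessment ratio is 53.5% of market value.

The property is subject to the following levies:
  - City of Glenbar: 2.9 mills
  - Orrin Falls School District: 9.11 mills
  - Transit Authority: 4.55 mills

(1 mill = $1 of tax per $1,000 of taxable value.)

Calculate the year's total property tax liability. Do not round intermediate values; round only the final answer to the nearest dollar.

$10,911

Assessed value = $1,231,560 × 0.535 = $658,884.6
City of Glenbar: $658,884.6 × 0.0029 = $1,910.76534
Orrin Falls School District: $658,884.6 × 0.00911 = $6,002.438706
Transit Authority: $658,884.6 × 0.00455 = $2,997.92493
Total = $1,910.76534 + $6,002.438706 + $2,997.92493 = $10,911.128976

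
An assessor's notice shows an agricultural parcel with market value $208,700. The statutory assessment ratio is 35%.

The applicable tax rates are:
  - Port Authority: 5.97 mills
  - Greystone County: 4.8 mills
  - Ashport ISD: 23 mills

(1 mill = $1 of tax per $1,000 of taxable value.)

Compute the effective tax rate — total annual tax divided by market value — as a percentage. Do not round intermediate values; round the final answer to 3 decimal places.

1.182%

Assessed value = $208,700 × 0.35 = $73,045
Port Authority: $73,045 × 0.00597 = $436.07865
Greystone County: $73,045 × 0.0048 = $350.616
Ashport ISD: $73,045 × 0.023 = $1,680.035
Total tax = $2,466.72965
Effective rate = $2,466.72965 ÷ $208,700 = 1.182% of market value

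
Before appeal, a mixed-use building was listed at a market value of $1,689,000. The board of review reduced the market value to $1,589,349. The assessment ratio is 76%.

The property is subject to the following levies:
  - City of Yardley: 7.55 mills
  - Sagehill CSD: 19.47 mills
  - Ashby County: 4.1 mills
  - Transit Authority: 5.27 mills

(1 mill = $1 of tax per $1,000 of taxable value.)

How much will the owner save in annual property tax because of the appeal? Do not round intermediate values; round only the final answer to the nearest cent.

$2,755.99

Old assessed value = $1,689,000 × 0.76 = $1,283,640
New assessed value = $1,589,349 × 0.76 = $1,207,905.24
Combined rate = 0.00755 + 0.01947 + 0.0041 + 0.00527 = 0.03639
Old tax = $1,283,640 × 0.03639 = $46,711.6596
New tax = $1,207,905.24 × 0.03639 = $43,955.6716836
Reduction = $46,711.6596 − $43,955.6716836 = $2,755.9879164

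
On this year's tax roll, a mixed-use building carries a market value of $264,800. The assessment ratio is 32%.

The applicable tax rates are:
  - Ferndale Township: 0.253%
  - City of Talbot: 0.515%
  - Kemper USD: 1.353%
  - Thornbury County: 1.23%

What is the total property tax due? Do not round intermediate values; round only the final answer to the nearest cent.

$2,839.50

Assessed value = $264,800 × 0.32 = $84,736
Ferndale Township: $84,736 × 0.00253 = $214.38208
City of Talbot: $84,736 × 0.00515 = $436.3904
Kemper USD: $84,736 × 0.01353 = $1,146.47808
Thornbury County: $84,736 × 0.0123 = $1,042.2528
Total = $214.38208 + $436.3904 + $1,146.47808 + $1,042.2528 = $2,839.50336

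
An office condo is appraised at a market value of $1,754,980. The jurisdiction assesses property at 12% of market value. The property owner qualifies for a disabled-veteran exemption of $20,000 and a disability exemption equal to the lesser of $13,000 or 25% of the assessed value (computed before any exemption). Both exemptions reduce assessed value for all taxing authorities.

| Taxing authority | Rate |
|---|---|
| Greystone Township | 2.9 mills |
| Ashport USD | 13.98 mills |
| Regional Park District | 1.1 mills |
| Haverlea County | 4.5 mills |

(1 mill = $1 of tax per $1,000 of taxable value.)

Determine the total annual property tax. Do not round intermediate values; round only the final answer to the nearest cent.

$3,992.39

Assessed value = $1,754,980 × 0.12 = $210,597.6
Disability exemption = min($13,000, 25% × $210,597.6) = min($13,000, $52,649.4) = $13,000 (dollar cap binds)
Taxable value = $210,597.6 − $20,000 − $13,000 = $177,597.6
Greystone Township: $177,597.6 × 0.0029 = $515.03304
Ashport USD: $177,597.6 × 0.01398 = $2,482.814448
Regional Park District: $177,597.6 × 0.0011 = $195.35736
Haverlea County: $177,597.6 × 0.0045 = $799.1892
Total = $3,992.394048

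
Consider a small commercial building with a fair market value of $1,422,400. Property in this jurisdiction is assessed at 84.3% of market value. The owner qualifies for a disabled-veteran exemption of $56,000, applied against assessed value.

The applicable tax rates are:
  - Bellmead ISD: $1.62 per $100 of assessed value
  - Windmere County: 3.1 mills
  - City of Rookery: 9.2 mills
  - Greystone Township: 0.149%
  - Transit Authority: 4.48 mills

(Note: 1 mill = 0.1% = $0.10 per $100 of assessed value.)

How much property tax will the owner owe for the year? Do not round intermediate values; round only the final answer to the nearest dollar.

$39,402

Assessed value = $1,422,400 × 0.843 = $1,199,083.2
Taxable value = $1,199,083.2 − $56,000 = $1,143,083.2
Bellmead ISD: $1,143,083.2 × 0.0162 = $18,517.94784
Windmere County: $1,143,083.2 × 0.0031 = $3,543.55792
City of Rookery: $1,143,083.2 × 0.0092 = $10,516.36544
Greystone Township: $1,143,083.2 × 0.00149 = $1,703.193968
Transit Authority: $1,143,083.2 × 0.00448 = $5,121.012736
Total = $39,402.077904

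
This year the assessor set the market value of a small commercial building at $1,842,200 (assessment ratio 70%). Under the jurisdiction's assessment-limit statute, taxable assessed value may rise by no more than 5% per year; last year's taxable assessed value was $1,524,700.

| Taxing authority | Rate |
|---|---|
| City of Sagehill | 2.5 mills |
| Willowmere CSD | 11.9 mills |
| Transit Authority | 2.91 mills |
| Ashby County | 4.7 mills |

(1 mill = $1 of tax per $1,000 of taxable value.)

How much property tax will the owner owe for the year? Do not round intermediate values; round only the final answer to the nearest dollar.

$28,383

Uncapped assessed value = $1,842,200 × 0.7 = $1,289,540
Cap limit = $1,524,700 × 1.05 = $1,600,935
Taxable assessed value = min($1,289,540, $1,600,935) = $1,289,540 (cap does not bind)
City of Sagehill: $1,289,540 × 0.0025 = $3,223.85
Willowmere CSD: $1,289,540 × 0.0119 = $15,345.526
Transit Authority: $1,289,540 × 0.00291 = $3,752.5614
Ashby County: $1,289,540 × 0.0047 = $6,060.838
Total = $28,382.7754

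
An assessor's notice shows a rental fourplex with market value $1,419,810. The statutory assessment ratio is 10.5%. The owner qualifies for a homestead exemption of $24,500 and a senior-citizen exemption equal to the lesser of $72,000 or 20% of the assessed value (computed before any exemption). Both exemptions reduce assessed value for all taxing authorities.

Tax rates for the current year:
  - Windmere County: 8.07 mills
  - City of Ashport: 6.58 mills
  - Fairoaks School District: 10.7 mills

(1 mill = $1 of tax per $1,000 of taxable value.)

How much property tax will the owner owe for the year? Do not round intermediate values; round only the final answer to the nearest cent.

$2,402.27

Assessed value = $1,419,810 × 0.105 = $149,080.05
Senior-citizen exemption = min($72,000, 20% × $149,080.05) = min($72,000, $29,816.01) = $29,816.01 (percentage binds)
Taxable value = $149,080.05 − $24,500 − $29,816.01 = $94,764.04
Windmere County: $94,764.04 × 0.00807 = $764.7458028
City of Ashport: $94,764.04 × 0.00658 = $623.5473832
Fairoaks School District: $94,764.04 × 0.0107 = $1,013.975228
Total = $2,402.268414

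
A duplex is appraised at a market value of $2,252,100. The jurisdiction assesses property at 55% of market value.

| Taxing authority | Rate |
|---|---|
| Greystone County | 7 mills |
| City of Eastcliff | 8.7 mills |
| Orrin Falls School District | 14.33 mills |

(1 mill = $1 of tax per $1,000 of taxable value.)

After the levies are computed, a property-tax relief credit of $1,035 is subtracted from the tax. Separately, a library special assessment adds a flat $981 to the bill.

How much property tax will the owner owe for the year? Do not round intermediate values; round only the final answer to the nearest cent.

$37,142.81

Assessed value = $2,252,100 × 0.55 = $1,238,655
Greystone County: $1,238,655 × 0.007 = $8,670.585
City of Eastcliff: $1,238,655 × 0.0087 = $10,776.2985
Orrin Falls School District: $1,238,655 × 0.01433 = $17,749.92615
Levies subtotal = $37,196.80965
After credit = $37,196.80965 − $1,035 = $36,161.80965
Total = $36,161.80965 + $981 = $37,142.80965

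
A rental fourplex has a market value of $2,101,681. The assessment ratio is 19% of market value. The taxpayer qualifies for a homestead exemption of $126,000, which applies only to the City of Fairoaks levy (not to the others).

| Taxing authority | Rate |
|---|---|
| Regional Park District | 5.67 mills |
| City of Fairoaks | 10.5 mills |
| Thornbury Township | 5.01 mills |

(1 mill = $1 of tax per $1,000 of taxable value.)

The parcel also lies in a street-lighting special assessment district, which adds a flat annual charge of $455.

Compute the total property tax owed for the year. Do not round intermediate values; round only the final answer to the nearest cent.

$7,589.58

Assessed value = $2,101,681 × 0.19 = $399,319.39
Regional Park District: $399,319.39 × 0.00567 = $2,264.1409413
City of Fairoaks: ($399,319.39 − $126,000) × 0.0105 = $273,319.39 × 0.0105 = $2,869.853595
Thornbury Township: $399,319.39 × 0.00501 = $2,000.5901439
Levies subtotal = $7,134.5846802
Total = $7,134.5846802 + $455 = $7,589.5846802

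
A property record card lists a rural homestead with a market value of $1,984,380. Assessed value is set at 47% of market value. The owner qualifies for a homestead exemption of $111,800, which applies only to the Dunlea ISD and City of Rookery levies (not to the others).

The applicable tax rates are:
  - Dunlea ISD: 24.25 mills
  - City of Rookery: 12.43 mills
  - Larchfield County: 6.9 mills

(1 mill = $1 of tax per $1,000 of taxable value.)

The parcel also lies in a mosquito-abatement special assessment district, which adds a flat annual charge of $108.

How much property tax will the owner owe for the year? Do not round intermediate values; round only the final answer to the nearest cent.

$36,652.44

Assessed value = $1,984,380 × 0.47 = $932,658.6
Dunlea ISD: ($932,658.6 − $111,800) × 0.02425 = $820,858.6 × 0.02425 = $19,905.82105
City of Rookery: ($932,658.6 − $111,800) × 0.01243 = $820,858.6 × 0.01243 = $10,203.272398
Larchfield County: $932,658.6 × 0.0069 = $6,435.34434
Levies subtotal = $36,544.437788
Total = $36,544.437788 + $108 = $36,652.437788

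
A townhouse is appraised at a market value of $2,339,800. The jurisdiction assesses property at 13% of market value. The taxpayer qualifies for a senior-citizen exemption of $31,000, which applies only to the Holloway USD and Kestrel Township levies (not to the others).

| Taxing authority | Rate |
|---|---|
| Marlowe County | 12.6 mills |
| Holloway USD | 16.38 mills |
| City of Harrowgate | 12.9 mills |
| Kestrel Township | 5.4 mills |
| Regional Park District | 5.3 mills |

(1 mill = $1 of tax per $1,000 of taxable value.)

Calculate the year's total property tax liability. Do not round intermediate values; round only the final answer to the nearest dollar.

Assessed value = $2,339,800 × 0.13 = $304,174
Marlowe County: $304,174 × 0.0126 = $3,832.5924
Holloway USD: ($304,174 − $31,000) × 0.01638 = $273,174 × 0.01638 = $4,474.59012
City of Harrowgate: $304,174 × 0.0129 = $3,923.8446
Kestrel Township: ($304,174 − $31,000) × 0.0054 = $273,174 × 0.0054 = $1,475.1396
Regional Park District: $304,174 × 0.0053 = $1,612.1222
Total = $15,318.28892

$15,318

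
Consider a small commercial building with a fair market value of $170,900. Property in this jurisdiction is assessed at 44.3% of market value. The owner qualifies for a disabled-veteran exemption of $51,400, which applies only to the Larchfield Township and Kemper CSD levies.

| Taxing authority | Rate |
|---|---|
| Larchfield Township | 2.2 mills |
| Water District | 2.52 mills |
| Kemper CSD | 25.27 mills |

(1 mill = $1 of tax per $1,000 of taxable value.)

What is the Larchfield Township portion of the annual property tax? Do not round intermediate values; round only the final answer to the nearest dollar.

Assessed value = $170,900 × 0.443 = $75,708.7
Larchfield Township taxable value = $75,708.7 − $51,400 = $24,308.7
Larchfield Township levy = $24,308.7 × 0.0022 = $53.47914

$53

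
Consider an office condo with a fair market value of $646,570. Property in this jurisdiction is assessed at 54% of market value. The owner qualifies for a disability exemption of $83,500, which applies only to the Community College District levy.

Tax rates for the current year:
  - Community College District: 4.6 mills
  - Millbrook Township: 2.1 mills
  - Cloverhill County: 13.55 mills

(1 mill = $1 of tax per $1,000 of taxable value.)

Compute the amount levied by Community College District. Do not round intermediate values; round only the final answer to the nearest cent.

Assessed value = $646,570 × 0.54 = $349,147.8
Community College District taxable value = $349,147.8 − $83,500 = $265,647.8
Community College District levy = $265,647.8 × 0.0046 = $1,221.97988

$1,221.98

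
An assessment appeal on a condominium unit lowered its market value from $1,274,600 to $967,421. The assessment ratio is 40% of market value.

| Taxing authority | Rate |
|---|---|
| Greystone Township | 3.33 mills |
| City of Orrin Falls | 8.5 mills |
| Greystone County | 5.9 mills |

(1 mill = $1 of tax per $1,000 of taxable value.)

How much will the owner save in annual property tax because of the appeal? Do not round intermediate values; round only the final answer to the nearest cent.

Old assessed value = $1,274,600 × 0.4 = $509,840
New assessed value = $967,421 × 0.4 = $386,968.4
Combined rate = 0.00333 + 0.0085 + 0.0059 = 0.01773
Old tax = $509,840 × 0.01773 = $9,039.4632
New tax = $386,968.4 × 0.01773 = $6,860.949732
Reduction = $9,039.4632 − $6,860.949732 = $2,178.513468

$2,178.51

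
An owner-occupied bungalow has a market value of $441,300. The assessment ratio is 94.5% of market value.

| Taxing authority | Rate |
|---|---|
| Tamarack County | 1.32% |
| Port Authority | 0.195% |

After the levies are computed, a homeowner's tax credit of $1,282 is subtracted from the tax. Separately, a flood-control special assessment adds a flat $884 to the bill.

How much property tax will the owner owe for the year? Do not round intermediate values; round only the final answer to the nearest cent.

Assessed value = $441,300 × 0.945 = $417,028.5
Tamarack County: $417,028.5 × 0.0132 = $5,504.7762
Port Authority: $417,028.5 × 0.00195 = $813.205575
Levies subtotal = $6,317.981775
After credit = $6,317.981775 − $1,282 = $5,035.981775
Total = $5,035.981775 + $884 = $5,919.981775

$5,919.98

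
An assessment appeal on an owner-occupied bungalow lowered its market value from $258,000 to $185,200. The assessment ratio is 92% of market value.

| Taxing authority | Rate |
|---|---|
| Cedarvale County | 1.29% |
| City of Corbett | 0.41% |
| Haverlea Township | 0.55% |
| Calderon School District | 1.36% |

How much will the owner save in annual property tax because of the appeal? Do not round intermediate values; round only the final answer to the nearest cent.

$2,417.83

Old assessed value = $258,000 × 0.92 = $237,360
New assessed value = $185,200 × 0.92 = $170,384
Combined rate = 0.0129 + 0.0041 + 0.0055 + 0.0136 = 0.0361
Old tax = $237,360 × 0.0361 = $8,568.696
New tax = $170,384 × 0.0361 = $6,150.8624
Reduction = $8,568.696 − $6,150.8624 = $2,417.8336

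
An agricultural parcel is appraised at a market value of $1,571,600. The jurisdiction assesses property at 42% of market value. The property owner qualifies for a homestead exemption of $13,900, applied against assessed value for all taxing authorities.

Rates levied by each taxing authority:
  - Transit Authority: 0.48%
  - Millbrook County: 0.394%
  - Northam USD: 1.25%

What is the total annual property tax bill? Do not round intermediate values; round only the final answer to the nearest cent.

Assessed value = $1,571,600 × 0.42 = $660,072
Taxable value = $660,072 − $13,900 = $646,172
Transit Authority: $646,172 × 0.0048 = $3,101.6256
Millbrook County: $646,172 × 0.00394 = $2,545.91768
Northam USD: $646,172 × 0.0125 = $8,077.15
Total = $3,101.6256 + $2,545.91768 + $8,077.15 = $13,724.69328

$13,724.69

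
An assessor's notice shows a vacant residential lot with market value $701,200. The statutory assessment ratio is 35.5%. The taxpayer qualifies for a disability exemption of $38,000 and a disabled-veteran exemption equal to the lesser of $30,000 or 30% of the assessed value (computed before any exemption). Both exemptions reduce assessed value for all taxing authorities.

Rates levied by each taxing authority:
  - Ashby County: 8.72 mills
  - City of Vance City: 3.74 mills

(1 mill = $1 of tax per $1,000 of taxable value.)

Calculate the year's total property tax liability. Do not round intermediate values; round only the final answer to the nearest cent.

Assessed value = $701,200 × 0.355 = $248,926
Disabled-veteran exemption = min($30,000, 30% × $248,926) = min($30,000, $74,677.8) = $30,000 (dollar cap binds)
Taxable value = $248,926 − $38,000 − $30,000 = $180,926
Ashby County: $180,926 × 0.00872 = $1,577.67472
City of Vance City: $180,926 × 0.00374 = $676.66324
Total = $2,254.33796

$2,254.34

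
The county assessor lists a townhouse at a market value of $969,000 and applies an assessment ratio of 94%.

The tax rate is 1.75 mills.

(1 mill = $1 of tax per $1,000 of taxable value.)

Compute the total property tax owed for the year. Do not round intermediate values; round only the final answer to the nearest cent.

$1,594.01

Assessed value = $969,000 × 0.94 = $910,860
Tax = $910,860 × 0.00175 = $1,594.005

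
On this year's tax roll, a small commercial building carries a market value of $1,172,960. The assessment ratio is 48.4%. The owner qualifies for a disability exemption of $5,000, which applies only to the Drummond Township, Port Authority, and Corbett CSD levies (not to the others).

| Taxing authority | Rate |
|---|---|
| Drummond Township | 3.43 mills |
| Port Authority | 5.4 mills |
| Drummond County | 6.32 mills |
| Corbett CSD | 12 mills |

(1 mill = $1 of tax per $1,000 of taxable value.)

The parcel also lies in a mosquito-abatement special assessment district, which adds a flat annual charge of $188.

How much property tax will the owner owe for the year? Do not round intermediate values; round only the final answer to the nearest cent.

Assessed value = $1,172,960 × 0.484 = $567,712.64
Drummond Township: ($567,712.64 − $5,000) × 0.00343 = $562,712.64 × 0.00343 = $1,930.1043552
Port Authority: ($567,712.64 − $5,000) × 0.0054 = $562,712.64 × 0.0054 = $3,038.648256
Drummond County: $567,712.64 × 0.00632 = $3,587.9438848
Corbett CSD: ($567,712.64 − $5,000) × 0.012 = $562,712.64 × 0.012 = $6,752.55168
Levies subtotal = $15,309.248176
Total = $15,309.248176 + $188 = $15,497.248176

$15,497.25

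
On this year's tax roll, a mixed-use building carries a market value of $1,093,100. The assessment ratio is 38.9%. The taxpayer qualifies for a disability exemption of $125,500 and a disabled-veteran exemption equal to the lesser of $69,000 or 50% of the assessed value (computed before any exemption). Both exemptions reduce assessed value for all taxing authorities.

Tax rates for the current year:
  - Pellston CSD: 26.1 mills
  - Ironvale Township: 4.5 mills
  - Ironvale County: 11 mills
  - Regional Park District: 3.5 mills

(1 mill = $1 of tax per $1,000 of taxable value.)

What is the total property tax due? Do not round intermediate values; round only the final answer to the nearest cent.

Assessed value = $1,093,100 × 0.389 = $425,215.9
Disabled-veteran exemption = min($69,000, 50% × $425,215.9) = min($69,000, $212,607.95) = $69,000 (dollar cap binds)
Taxable value = $425,215.9 − $125,500 − $69,000 = $230,715.9
Pellston CSD: $230,715.9 × 0.0261 = $6,021.68499
Ironvale Township: $230,715.9 × 0.0045 = $1,038.22155
Ironvale County: $230,715.9 × 0.011 = $2,537.8749
Regional Park District: $230,715.9 × 0.0035 = $807.50565
Total = $10,405.28709

$10,405.29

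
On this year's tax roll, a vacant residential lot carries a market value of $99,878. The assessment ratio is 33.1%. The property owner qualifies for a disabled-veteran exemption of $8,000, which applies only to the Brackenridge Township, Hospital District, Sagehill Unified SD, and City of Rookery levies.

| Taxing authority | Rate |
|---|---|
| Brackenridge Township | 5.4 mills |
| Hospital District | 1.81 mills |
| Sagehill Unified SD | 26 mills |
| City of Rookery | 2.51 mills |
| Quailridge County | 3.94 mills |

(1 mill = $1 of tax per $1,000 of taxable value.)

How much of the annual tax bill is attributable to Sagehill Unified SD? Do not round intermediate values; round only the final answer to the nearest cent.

Assessed value = $99,878 × 0.331 = $33,059.618
Sagehill Unified SD taxable value = $33,059.618 − $8,000 = $25,059.618
Sagehill Unified SD levy = $25,059.618 × 0.026 = $651.550068

$651.55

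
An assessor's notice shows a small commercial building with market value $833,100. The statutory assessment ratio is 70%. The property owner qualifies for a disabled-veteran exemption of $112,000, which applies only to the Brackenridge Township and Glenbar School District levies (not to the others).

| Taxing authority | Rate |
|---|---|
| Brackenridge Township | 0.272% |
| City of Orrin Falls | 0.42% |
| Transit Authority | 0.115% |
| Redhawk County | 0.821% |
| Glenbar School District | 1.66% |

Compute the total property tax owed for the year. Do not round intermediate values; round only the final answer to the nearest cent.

Assessed value = $833,100 × 0.7 = $583,170
Brackenridge Township: ($583,170 − $112,000) × 0.00272 = $471,170 × 0.00272 = $1,281.5824
City of Orrin Falls: $583,170 × 0.0042 = $2,449.314
Transit Authority: $583,170 × 0.00115 = $670.6455
Redhawk County: $583,170 × 0.00821 = $4,787.8257
Glenbar School District: ($583,170 − $112,000) × 0.0166 = $471,170 × 0.0166 = $7,821.422
Total = $17,010.7896

$17,010.79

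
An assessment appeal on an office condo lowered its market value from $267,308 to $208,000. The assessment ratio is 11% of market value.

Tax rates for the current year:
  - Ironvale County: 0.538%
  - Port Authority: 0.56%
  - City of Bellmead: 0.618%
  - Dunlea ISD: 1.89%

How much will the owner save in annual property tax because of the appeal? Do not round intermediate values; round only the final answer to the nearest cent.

$235.25

Old assessed value = $267,308 × 0.11 = $29,403.88
New assessed value = $208,000 × 0.11 = $22,880
Combined rate = 0.00538 + 0.0056 + 0.00618 + 0.0189 = 0.03606
Old tax = $29,403.88 × 0.03606 = $1,060.3039128
New tax = $22,880 × 0.03606 = $825.0528
Reduction = $1,060.3039128 − $825.0528 = $235.2511128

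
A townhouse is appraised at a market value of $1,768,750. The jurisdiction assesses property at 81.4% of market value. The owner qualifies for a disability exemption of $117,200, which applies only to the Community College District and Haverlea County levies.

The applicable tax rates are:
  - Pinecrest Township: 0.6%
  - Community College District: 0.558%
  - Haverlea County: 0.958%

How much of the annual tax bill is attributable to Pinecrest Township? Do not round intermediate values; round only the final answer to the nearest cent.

Assessed value = $1,768,750 × 0.814 = $1,439,762.5
Pinecrest Township taxable value = $1,439,762.5 (exemption does not apply)
Pinecrest Township levy = $1,439,762.5 × 0.006 = $8,638.575

$8,638.58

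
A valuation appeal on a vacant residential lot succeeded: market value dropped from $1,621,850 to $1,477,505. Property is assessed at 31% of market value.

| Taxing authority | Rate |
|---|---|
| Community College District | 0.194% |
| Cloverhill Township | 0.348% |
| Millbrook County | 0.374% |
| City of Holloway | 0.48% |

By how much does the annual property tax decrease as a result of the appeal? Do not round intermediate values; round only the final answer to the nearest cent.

$624.67

Old assessed value = $1,621,850 × 0.31 = $502,773.5
New assessed value = $1,477,505 × 0.31 = $458,026.55
Combined rate = 0.00194 + 0.00348 + 0.00374 + 0.0048 = 0.01396
Old tax = $502,773.5 × 0.01396 = $7,018.71806
New tax = $458,026.55 × 0.01396 = $6,394.050638
Reduction = $7,018.71806 − $6,394.050638 = $624.667422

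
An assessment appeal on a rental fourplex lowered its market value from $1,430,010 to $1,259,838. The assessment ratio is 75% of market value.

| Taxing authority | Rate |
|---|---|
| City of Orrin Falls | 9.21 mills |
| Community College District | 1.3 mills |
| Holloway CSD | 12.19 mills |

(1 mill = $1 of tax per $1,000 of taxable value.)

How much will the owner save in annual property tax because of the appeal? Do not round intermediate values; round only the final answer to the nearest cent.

Old assessed value = $1,430,010 × 0.75 = $1,072,507.5
New assessed value = $1,259,838 × 0.75 = $944,878.5
Combined rate = 0.00921 + 0.0013 + 0.01219 = 0.0227
Old tax = $1,072,507.5 × 0.0227 = $24,345.92025
New tax = $944,878.5 × 0.0227 = $21,448.74195
Reduction = $24,345.92025 − $21,448.74195 = $2,897.1783

$2,897.18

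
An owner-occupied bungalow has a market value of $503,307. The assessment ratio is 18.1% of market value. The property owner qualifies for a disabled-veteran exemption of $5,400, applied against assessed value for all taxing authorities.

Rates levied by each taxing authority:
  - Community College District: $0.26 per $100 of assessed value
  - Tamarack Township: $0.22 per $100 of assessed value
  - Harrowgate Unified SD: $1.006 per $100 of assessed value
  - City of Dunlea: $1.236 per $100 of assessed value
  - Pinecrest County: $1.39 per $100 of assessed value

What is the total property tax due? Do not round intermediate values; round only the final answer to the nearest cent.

$3,523.93

Assessed value = $503,307 × 0.181 = $91,098.567
Taxable value = $91,098.567 − $5,400 = $85,698.567
Community College District: $85,698.567 × 0.0026 = $222.8162742
Tamarack Township: $85,698.567 × 0.0022 = $188.5368474
Harrowgate Unified SD: $85,698.567 × 0.01006 = $862.12758402
City of Dunlea: $85,698.567 × 0.01236 = $1,059.23428812
Pinecrest County: $85,698.567 × 0.0139 = $1,191.2100813
Total = $222.8162742 + $188.5368474 + $862.12758402 + $1,059.23428812 + $1,191.2100813 = $3,523.92507504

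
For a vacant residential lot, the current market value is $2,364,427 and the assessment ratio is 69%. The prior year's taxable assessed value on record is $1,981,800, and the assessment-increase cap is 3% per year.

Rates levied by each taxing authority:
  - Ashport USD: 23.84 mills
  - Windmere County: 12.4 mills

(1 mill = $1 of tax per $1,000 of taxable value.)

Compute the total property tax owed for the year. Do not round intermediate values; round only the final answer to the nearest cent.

$59,123.92

Uncapped assessed value = $2,364,427 × 0.69 = $1,631,454.63
Cap limit = $1,981,800 × 1.03 = $2,041,254
Taxable assessed value = min($1,631,454.63, $2,041,254) = $1,631,454.63 (cap does not bind)
Ashport USD: $1,631,454.63 × 0.02384 = $38,893.8783792
Windmere County: $1,631,454.63 × 0.0124 = $20,230.037412
Total = $59,123.9157912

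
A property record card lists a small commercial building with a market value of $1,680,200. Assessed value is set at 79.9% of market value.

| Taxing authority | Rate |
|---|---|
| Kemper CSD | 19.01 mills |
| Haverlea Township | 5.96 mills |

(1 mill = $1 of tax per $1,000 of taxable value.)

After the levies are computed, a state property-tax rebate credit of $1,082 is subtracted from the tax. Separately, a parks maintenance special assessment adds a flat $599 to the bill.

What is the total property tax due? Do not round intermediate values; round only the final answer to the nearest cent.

Assessed value = $1,680,200 × 0.799 = $1,342,479.8
Kemper CSD: $1,342,479.8 × 0.01901 = $25,520.540998
Haverlea Township: $1,342,479.8 × 0.00596 = $8,001.179608
Levies subtotal = $33,521.720606
After credit = $33,521.720606 − $1,082 = $32,439.720606
Total = $32,439.720606 + $599 = $33,038.720606

$33,038.72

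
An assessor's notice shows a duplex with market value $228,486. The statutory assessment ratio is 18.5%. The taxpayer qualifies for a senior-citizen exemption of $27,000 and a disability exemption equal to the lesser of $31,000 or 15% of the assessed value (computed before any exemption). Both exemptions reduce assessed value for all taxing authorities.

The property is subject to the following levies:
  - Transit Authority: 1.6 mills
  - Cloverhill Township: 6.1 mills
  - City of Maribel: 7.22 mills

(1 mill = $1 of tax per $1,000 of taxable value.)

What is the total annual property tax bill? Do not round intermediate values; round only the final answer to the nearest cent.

Assessed value = $228,486 × 0.185 = $42,269.91
Disability exemption = min($31,000, 15% × $42,269.91) = min($31,000, $6,340.4865) = $6,340.4865 (percentage binds)
Taxable value = $42,269.91 − $27,000 − $6,340.4865 = $8,929.4235
Transit Authority: $8,929.4235 × 0.0016 = $14.2870776
Cloverhill Township: $8,929.4235 × 0.0061 = $54.46948335
City of Maribel: $8,929.4235 × 0.00722 = $64.47043767
Total = $133.22699862

$133.23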